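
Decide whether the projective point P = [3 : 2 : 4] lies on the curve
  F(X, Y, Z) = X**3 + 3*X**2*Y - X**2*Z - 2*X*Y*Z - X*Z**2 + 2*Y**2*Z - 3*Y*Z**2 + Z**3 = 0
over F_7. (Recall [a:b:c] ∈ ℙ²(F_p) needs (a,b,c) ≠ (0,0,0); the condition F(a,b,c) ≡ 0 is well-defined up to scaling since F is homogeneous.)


F(3,2,4) ≡ 5 (mod 7); P is NOT on the curve.

Evaluate F(3, 2, 4) term-by-term (mod 7).
  X**3 ↦ 1·27·1·1 = 27
  3*X**2*Y ↦ 3·9·2·1 = 54
  -X**2*Z ↦ -1·9·1·4 = -36
  -2*X*Y*Z ↦ -2·3·2·4 = -48
  -X*Z**2 ↦ -1·3·1·16 = -48
  2*Y**2*Z ↦ 2·1·4·4 = 32
  -3*Y*Z**2 ↦ -3·1·2·16 = -96
  Z**3 ↦ 1·1·1·64 = 64
Sum: F(3, 2, 4) = (27) + (54) + (-36) + (-48) + (-48) + (32) + (-96) + (64) = -51.
Reducing mod 7: -51 ≡ 5 (mod 7).
Since F(a, b, c) ≡ 5 ≠ 0 (mod 7), P does NOT lie on the curve.


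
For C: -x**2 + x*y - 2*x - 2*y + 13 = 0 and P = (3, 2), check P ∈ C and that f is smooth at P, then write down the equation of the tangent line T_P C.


Tangent line at P: -6*x + y + 16 = 0.

Step 1: f(3, 2) = 0, so P lies on C.
Step 2: partial derivatives
  f_x(x, y) = -2*x + y - 2, f_y(x, y) = x - 2.
  f_x(P) = -6, f_y(P) = 1 (gradient nonzero, so P is smooth).
Step 3: tangent line at P: -6·(x − 3) + 1·(y − 2) = 0.
Expanding: -6*x + y + 16 = 0.


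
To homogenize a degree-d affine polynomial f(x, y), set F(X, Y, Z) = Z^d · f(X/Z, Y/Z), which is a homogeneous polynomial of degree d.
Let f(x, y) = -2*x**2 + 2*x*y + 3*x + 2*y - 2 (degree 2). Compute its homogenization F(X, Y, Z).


F(X, Y, Z) = -2*X**2 + 2*X*Y + 3*X*Z + 2*Y*Z - 2*Z**2

deg(f) = 2.
Substitute x = X/Z, y = Y/Z into f, then multiply by Z^2.
  monomial -2·x^2·y^0 ↦ -2·X^2·Y^0·Z^0.
  monomial 2·x^1·y^1 ↦ 2·X^1·Y^1·Z^0.
  monomial 3·x^1·y^0 ↦ 3·X^1·Y^0·Z^1.
  monomial 2·x^0·y^1 ↦ 2·X^0·Y^1·Z^1.
  monomial -2·x^0·y^0 ↦ -2·X^0·Y^0·Z^2.
Collecting: F(X, Y, Z) = -2*X**2 + 2*X*Y + 3*X*Z + 2*Y*Z - 2*Z**2.


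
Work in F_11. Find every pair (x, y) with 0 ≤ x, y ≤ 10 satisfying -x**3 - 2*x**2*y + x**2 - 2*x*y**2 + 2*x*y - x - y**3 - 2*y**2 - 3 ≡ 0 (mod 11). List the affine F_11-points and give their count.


Affine F_11-points: {(0, 4), (1, 4), (3, 2), (3, 4), (3, 8), (4, 0), (4, 5), (4, 7), (5, 3), (6, 1), (9, 0), (9, 1), (10, 0)}; count = 13.

For each of the 121 pairs (x, y) ∈ F_11², evaluate f(x, y) mod 11. Record the zeros.
  x = 0: [0↦8, 1↦5, 2↦3, 3↦7, 4↦0, 5↦9, 6↦6, 7↦7, 8↦6, 9↦8, 10↦7]  zeros at y ∈ {4}
  x = 1: [0↦7, 1↦2, 2↦5, 3↦10, 4↦0, 5↦2, 6↦10, 7↦7, 8↦9, 9↦10, 10↦4]  zeros at y ∈ {4}
  x = 2: [0↦2, 1↦2, 2↦6, 3↦8, 4↦2, 5↦4, 6↦8, 7↦8, 8↦9, 9↦5, 10↦1]  zeros at y ∈ ∅
  x = 3: [0↦9, 1↦10, 2↦0, 3↦6, 4↦0, 5↦9, 6↦5, 7↦4, 8↦0, 9↦9, 10↦3]  zeros at y ∈ {2, 4, 8}
  x = 4: [0↦0, 1↦9, 2↦3, 3↦9, 4↦10, 5↦0, 6↦6, 7↦0, 8↦9, 9↦5, 10↦4]  zeros at y ∈ {0, 5, 7}
  x = 5: [0↦2, 1↦4, 2↦9, 3↦0, 4↦4, 5↦4, 6↦5, 7↦1, 8↦8, 9↦9, 10↦9]  zeros at y ∈ {3}
  x = 6: [0↦9, 1↦0, 2↦1, 3↦6, 4↦9, 5↦4, 6↦7, 7↦1, 8↦2, 9↦4, 10↦1]  zeros at y ∈ {1}
  x = 7: [0↦4, 1↦2, 2↦6, 3↦10, 4↦8, 5↦5, 6↦6, 7↦5, 8↦7, 9↦6, 10↦7]  zeros at y ∈ ∅
  x = 8: [0↦3, 1↦4, 2↦7, 3↦6, 4↦6, 5↦1, 6↦7, 7↦7, 8↦6, 9↦9, 10↦10]  zeros at y ∈ ∅
  x = 9: [0↦0, 1↦0, 2↦9, 3↦10, 4↦8, 5↦8, 6↦4, 7↦1, 8↦4, 9↦7, 10↦4]  zeros at y ∈ {0, 1}
  x = 10: [0↦0, 1↦6, 2↦6, 3↦5, 4↦8, 5↦9, 6↦2, 7↦3, 8↦6, 9↦5, 10↦5]  zeros at y ∈ {0}
Collecting zeros: affine points = {(0, 4), (1, 4), (3, 2), (3, 4), (3, 8), (4, 0), (4, 5), (4, 7), (5, 3), (6, 1), (9, 0), (9, 1), (10, 0)}.
Total count |C(F_11)_aff| = 13.


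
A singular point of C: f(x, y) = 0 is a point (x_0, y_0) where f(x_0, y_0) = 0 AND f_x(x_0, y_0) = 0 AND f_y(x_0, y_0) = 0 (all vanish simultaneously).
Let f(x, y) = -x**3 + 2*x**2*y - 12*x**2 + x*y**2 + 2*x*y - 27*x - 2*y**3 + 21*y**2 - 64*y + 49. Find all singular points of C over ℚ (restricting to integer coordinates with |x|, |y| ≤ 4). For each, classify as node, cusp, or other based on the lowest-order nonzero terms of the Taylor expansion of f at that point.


Singular points: {(-2, 3)}; classification: cusp.

Compute partial derivatives:
  f_x = -3*x**2 + 4*x*y - 24*x + y**2 + 2*y - 27.
  f_y = 2*x**2 + 2*x*y + 2*x - 6*y**2 + 42*y - 64.
Scan x_0 ∈ {−4, ..., 4}. For each x_0, f_y(x_0, y) is a polynomial in y; find its integer roots y ∈ {−4, ..., 4}, then test f_x and f at those candidates.
  x = -4: f_y(-4, y) = -6*y**2 + 34*y - 40; vanishes at y ∈ {4}. (-4, 4): f_x = -19 ≠ 0.
  x = -3: f_y(-3, y) = -6*y**2 + 36*y - 52; no integer root y with |y| ≤ 4.
  x = -2: f_y(-2, y) = -6*y**2 + 38*y - 60; vanishes at y ∈ {3}. (-2, 3): f_x = 0, f = 0 — SINGULAR.
  x = -1: f_y(-1, y) = -6*y**2 + 40*y - 64; vanishes at y ∈ {4}. (-1, 4): f_x = 2 ≠ 0.
  x = 0: f_y(0, y) = -6*y**2 + 42*y - 64; no integer root y with |y| ≤ 4.
  x = 1: f_y(1, y) = -6*y**2 + 44*y - 60; no integer root y with |y| ≤ 4.
  x = 2: f_y(2, y) = -6*y**2 + 46*y - 52; no integer root y with |y| ≤ 4.
  x = 3: f_y(3, y) = -6*y**2 + 48*y - 40; no integer root y with |y| ≤ 4.
  x = 4: f_y(4, y) = -6*y**2 + 50*y - 24; no integer root y with |y| ≤ 4.
Only singular point on the grid: (-2, 3).
Classify: substitute x = -2 + u, y = 3 + v and expand: f = -u**3 + 2*u**2*v + u*v**2 - 2*v**3 + v**2.
No constant or linear terms (consistent with a singular point). Quadratic part: v**2. Cubic part: -u**3 + 2*u**2*v + u*v**2 - 2*v**3.
The quadratic part v**2 is a perfect square, so there is a single (double) tangent line v = 0, i.e. y = 3. Restricting the cubic part to that line (v = 0) leaves -u**3 ≠ 0, so f is not divisible by v and the branch is v² ≈ u**3 to lowest order — this is a cusp.
Classification: cusp.


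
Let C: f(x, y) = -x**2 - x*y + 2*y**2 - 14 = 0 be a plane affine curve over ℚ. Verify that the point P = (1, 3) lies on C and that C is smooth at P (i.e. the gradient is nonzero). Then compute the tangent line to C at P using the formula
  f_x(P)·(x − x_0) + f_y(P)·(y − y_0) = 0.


Tangent line at P: -5*x + 11*y - 28 = 0.

Step 1: f(1, 3) = 0, so P lies on C.
Step 2: partial derivatives
  f_x(x, y) = -2*x - y, f_y(x, y) = -x + 4*y.
  f_x(P) = -5, f_y(P) = 11 (gradient nonzero, so P is smooth).
Step 3: tangent line at P: -5·(x − 1) + 11·(y − 3) = 0.
Expanding: -5*x + 11*y - 28 = 0.


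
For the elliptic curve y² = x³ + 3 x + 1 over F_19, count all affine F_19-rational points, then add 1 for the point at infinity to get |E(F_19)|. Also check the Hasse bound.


Affine points = {(0, 1), (0, 18), (1, 9), (1, 10), (4, 1), (4, 18), (6, 8), (6, 11), (7, 2), (7, 17), (8, 9), (8, 10), (9, 4), (9, 15), (10, 9), (10, 10), (11, 4), (11, 15), (12, 6), (12, 13), (15, 1), (15, 18), (17, 5), (17, 14), (18, 4), (18, 15)}; affine count = 26; |E(F_19)| = 27.

Discriminant check: Δ ∝ 4a³ + 27b² = 4·3³ + 27·1² = 4·27 + 27·1 ≡ 2 (mod 19). Nonzero ⇒ E is nonsingular.
For each x ∈ F_19, compute rhs = x³ + 3·x + 1 mod 19, then count y ∈ F_19 with y² ≡ rhs.
  x = 0: rhs = 1, matching y values: 1, 18 (2 points).
  x = 1: rhs = 5, matching y values: 9, 10 (2 points).
  x = 2: rhs = 15, matching y values: none (0 points).
  x = 3: rhs = 18, matching y values: none (0 points).
  x = 4: rhs = 1, matching y values: 1, 18 (2 points).
  x = 5: rhs = 8, matching y values: none (0 points).
  x = 6: rhs = 7, matching y values: 8, 11 (2 points).
  x = 7: rhs = 4, matching y values: 2, 17 (2 points).
  x = 8: rhs = 5, matching y values: 9, 10 (2 points).
  x = 9: rhs = 16, matching y values: 4, 15 (2 points).
  x = 10: rhs = 5, matching y values: 9, 10 (2 points).
  x = 11: rhs = 16, matching y values: 4, 15 (2 points).
  x = 12: rhs = 17, matching y values: 6, 13 (2 points).
  x = 13: rhs = 14, matching y values: none (0 points).
  x = 14: rhs = 13, matching y values: none (0 points).
  x = 15: rhs = 1, matching y values: 1, 18 (2 points).
  x = 16: rhs = 3, matching y values: none (0 points).
  x = 17: rhs = 6, matching y values: 5, 14 (2 points).
  x = 18: rhs = 16, matching y values: 4, 15 (2 points).
Total affine count: 26.
Full point count |E(F_19)| = 26 + 1 = 27.
Hasse bound: |27 − (19+1)| = |7| = 7 ≤ 2√19 ≈ 8.7178 ✓.


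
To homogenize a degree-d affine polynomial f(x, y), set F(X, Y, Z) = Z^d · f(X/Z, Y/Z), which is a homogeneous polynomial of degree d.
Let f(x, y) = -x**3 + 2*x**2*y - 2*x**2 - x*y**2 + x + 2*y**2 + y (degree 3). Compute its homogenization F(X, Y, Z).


F(X, Y, Z) = -X**3 + 2*X**2*Y - 2*X**2*Z - X*Y**2 + X*Z**2 + 2*Y**2*Z + Y*Z**2

deg(f) = 3.
Substitute x = X/Z, y = Y/Z into f, then multiply by Z^3.
  monomial -1·x^3·y^0 ↦ -1·X^3·Y^0·Z^0.
  monomial 2·x^2·y^1 ↦ 2·X^2·Y^1·Z^0.
  monomial -2·x^2·y^0 ↦ -2·X^2·Y^0·Z^1.
  monomial -1·x^1·y^2 ↦ -1·X^1·Y^2·Z^0.
  monomial 1·x^1·y^0 ↦ 1·X^1·Y^0·Z^2.
  monomial 2·x^0·y^2 ↦ 2·X^0·Y^2·Z^1.
  monomial 1·x^0·y^1 ↦ 1·X^0·Y^1·Z^2.
Collecting: F(X, Y, Z) = -X**3 + 2*X**2*Y - 2*X**2*Z - X*Y**2 + X*Z**2 + 2*Y**2*Z + Y*Z**2.


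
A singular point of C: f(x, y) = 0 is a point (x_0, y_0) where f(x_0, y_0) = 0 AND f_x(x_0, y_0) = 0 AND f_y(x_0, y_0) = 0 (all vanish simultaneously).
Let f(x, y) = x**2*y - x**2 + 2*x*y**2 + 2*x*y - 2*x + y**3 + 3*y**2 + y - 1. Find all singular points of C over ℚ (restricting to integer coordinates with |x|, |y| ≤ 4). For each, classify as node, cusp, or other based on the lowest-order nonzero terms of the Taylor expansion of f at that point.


Singular points: {(-1, 0)}; classification: node.

Compute partial derivatives:
  f_x = 2*x*y - 2*x + 2*y**2 + 2*y - 2.
  f_y = x**2 + 4*x*y + 2*x + 3*y**2 + 6*y + 1.
Scan x_0 ∈ {−4, ..., 4}. For each x_0, f_y(x_0, y) is a polynomial in y; find its integer roots y ∈ {−4, ..., 4}, then test f_x and f at those candidates.
  x = -4: f_y(-4, y) = 3*y**2 - 10*y + 9; no integer root y with |y| ≤ 4.
  x = -3: f_y(-3, y) = 3*y**2 - 6*y + 4; no integer root y with |y| ≤ 4.
  x = -2: f_y(-2, y) = 3*y**2 - 2*y + 1; no integer root y with |y| ≤ 4.
  x = -1: f_y(-1, y) = 3*y**2 + 2*y; vanishes at y ∈ {0}. (-1, 0): f_x = 0, f = 0 — SINGULAR.
  x = 0: f_y(0, y) = 3*y**2 + 6*y + 1; no integer root y with |y| ≤ 4.
  x = 1: f_y(1, y) = 3*y**2 + 10*y + 4; no integer root y with |y| ≤ 4.
  x = 2: f_y(2, y) = 3*y**2 + 14*y + 9; no integer root y with |y| ≤ 4.
  x = 3: f_y(3, y) = 3*y**2 + 18*y + 16; no integer root y with |y| ≤ 4.
  x = 4: f_y(4, y) = 3*y**2 + 22*y + 25; no integer root y with |y| ≤ 4.
Only singular point on the grid: (-1, 0).
Classify: substitute x = -1 + u, y = 0 + v and expand: f = u**2*v - u**2 + 2*u*v**2 + v**3 + v**2.
No constant or linear terms (consistent with a singular point). Quadratic part: -u**2 + v**2. Cubic part: u**2*v + 2*u*v**2 + v**3.
The quadratic part v**2 - u**2 = (v − u)(v + u) splits into two distinct linear factors, so there are two distinct tangent lines y − 0 = ±(x − -1) — this is a node (ordinary double point).
Classification: node.


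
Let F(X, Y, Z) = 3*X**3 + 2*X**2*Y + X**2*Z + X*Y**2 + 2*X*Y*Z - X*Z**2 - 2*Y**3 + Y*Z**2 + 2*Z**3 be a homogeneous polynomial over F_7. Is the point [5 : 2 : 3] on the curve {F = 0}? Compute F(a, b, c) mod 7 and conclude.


F(5,2,3) ≡ 4 (mod 7); P is NOT on the curve.

Evaluate F(5, 2, 3) term-by-term (mod 7).
  3*X**3 ↦ 3·125·1·1 = 375
  2*X**2*Y ↦ 2·25·2·1 = 100
  X**2*Z ↦ 1·25·1·3 = 75
  X*Y**2 ↦ 1·5·4·1 = 20
  2*X*Y*Z ↦ 2·5·2·3 = 60
  -X*Z**2 ↦ -1·5·1·9 = -45
  -2*Y**3 ↦ -2·1·8·1 = -16
  Y*Z**2 ↦ 1·1·2·9 = 18
  2*Z**3 ↦ 2·1·1·27 = 54
Sum: F(5, 2, 3) = (375) + (100) + (75) + (20) + (60) + (-45) + (-16) + (18) + (54) = 641.
Reducing mod 7: 641 ≡ 4 (mod 7).
Since F(a, b, c) ≡ 4 ≠ 0 (mod 7), P does NOT lie on the curve.


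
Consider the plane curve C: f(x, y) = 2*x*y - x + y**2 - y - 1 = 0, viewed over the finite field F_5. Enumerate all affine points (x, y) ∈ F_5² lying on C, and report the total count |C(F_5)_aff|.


Affine F_5-points: {(0, 3), (1, 1), (1, 3), (2, 3), (2, 4), (3, 2), (3, 3), (4, 0), (4, 3)}; count = 9.

For each of the 25 pairs (x, y) ∈ F_5², evaluate f(x, y) mod 5. Record the zeros.
  x = 0: [0↦4, 1↦4, 2↦1, 3↦0, 4↦1]  zeros at y ∈ {3}
  x = 1: [0↦3, 1↦0, 2↦4, 3↦0, 4↦3]  zeros at y ∈ {1, 3}
  x = 2: [0↦2, 1↦1, 2↦2, 3↦0, 4↦0]  zeros at y ∈ {3, 4}
  x = 3: [0↦1, 1↦2, 2↦0, 3↦0, 4↦2]  zeros at y ∈ {2, 3}
  x = 4: [0↦0, 1↦3, 2↦3, 3↦0, 4↦4]  zeros at y ∈ {0, 3}
Collecting zeros: affine points = {(0, 3), (1, 1), (1, 3), (2, 3), (2, 4), (3, 2), (3, 3), (4, 0), (4, 3)}.
Total count |C(F_5)_aff| = 9.


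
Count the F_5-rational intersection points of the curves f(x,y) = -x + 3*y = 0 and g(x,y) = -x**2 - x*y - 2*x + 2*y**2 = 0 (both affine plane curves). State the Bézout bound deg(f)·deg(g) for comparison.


Common zeros: {(0, 0)}; count = 1; Bézout bound = 2.

deg(f) = 1, deg(g) = 2, so Bézout bound = 2.
Scan x ∈ F_5. For each x, list the y ∈ F_5 with f(x, y) ≡ 0 and those with g(x, y) ≡ 0 (mod 5); the common zeros in that column are the intersection.
  x = 0: f ≡ 0 at y ∈ {0}; g ≡ 0 at y ∈ {0}; common: {0}.
  x = 1: f ≡ 0 at y ∈ {2}; g ≡ 0 at y ∈ {4}; common: ∅.
  x = 2: f ≡ 0 at y ∈ {4}; g ≡ 0 at y ∈ ∅; common: ∅.
  x = 3: f ≡ 0 at y ∈ {1}; g ≡ 0 at y ∈ {0, 4}; common: ∅.
  x = 4: f ≡ 0 at y ∈ {3}; g ≡ 0 at y ∈ ∅; common: ∅.
Collecting: common zeros = {(0, 0)}, so the count is 1.
Comparison with the Bézout bound: 1 ≤ 2 = deg(f)·deg(g), as expected for curves with no common component (the affine F_5-count falls short of the bound because intersections may lie at infinity, over extension fields, or carry multiplicity).


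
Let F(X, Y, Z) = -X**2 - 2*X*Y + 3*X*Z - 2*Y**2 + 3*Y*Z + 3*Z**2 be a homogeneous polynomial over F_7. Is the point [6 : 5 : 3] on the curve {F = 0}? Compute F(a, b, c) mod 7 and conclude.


F(6,5,3) ≡ 1 (mod 7); P is NOT on the curve.

Evaluate F(6, 5, 3) term-by-term (mod 7).
  -X**2 ↦ -1·36·1·1 = -36
  -2*X*Y ↦ -2·6·5·1 = -60
  3*X*Z ↦ 3·6·1·3 = 54
  -2*Y**2 ↦ -2·1·25·1 = -50
  3*Y*Z ↦ 3·1·5·3 = 45
  3*Z**2 ↦ 3·1·1·9 = 27
Sum: F(6, 5, 3) = (-36) + (-60) + (54) + (-50) + (45) + (27) = -20.
Reducing mod 7: -20 ≡ 1 (mod 7).
Since F(a, b, c) ≡ 1 ≠ 0 (mod 7), P does NOT lie on the curve.


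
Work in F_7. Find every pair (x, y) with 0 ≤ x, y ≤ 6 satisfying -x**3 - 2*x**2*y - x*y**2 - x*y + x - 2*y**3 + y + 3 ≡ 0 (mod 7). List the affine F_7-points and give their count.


Affine F_7-points: {(1, 2), (3, 0), (4, 1), (4, 3), (5, 3), (6, 3)}; count = 6.

For each of the 49 pairs (x, y) ∈ F_7², evaluate f(x, y) mod 7. Record the zeros.
  x = 0: [0↦3, 1↦2, 2↦3, 3↦1, 4↦5, 5↦3, 6↦4]  zeros at y ∈ ∅
  x = 1: [0↦3, 1↦5, 2↦0, 3↦4, 4↦5, 5↦5, 6↦6]  zeros at y ∈ {2}
  x = 2: [0↦4, 1↦5, 2↦4, 3↦3, 4↦4, 5↦2, 6↦6]  zeros at y ∈ ∅
  x = 3: [0↦0, 1↦3, 2↦2, 3↦6, 4↦3, 5↦2, 6↦5]  zeros at y ∈ {0}
  x = 4: [0↦6, 1↦0, 2↦2, 3↦0, 4↦3, 5↦6, 6↦4]  zeros at y ∈ {1, 3}
  x = 5: [0↦2, 1↦4, 2↦5, 3↦0, 4↦5, 5↦1, 6↦4]  zeros at y ∈ {3}
  x = 6: [0↦3, 1↦2, 2↦5, 3↦0, 4↦3, 5↦2, 6↦6]  zeros at y ∈ {3}
Collecting zeros: affine points = {(1, 2), (3, 0), (4, 1), (4, 3), (5, 3), (6, 3)}.
Total count |C(F_7)_aff| = 6.


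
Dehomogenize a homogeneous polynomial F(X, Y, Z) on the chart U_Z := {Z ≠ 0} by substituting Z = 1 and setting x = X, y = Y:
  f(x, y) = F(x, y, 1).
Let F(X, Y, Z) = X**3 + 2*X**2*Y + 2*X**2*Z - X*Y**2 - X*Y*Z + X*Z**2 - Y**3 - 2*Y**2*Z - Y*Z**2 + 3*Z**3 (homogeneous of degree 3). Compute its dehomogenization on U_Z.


f(x, y) = x**3 + 2*x**2*y + 2*x**2 - x*y**2 - x*y + x - y**3 - 2*y**2 - y + 3

On U_Z we set Z = 1. Each monomial c·X^i·Y^j·Z^k in F becomes c·x^i·y^j·1^k = c·x^i·y^j.
Substituting Z = 1: F(X, Y, 1) = x**3 + 2*x**2*y + 2*x**2 - x*y**2 - x*y + x - y**3 - 2*y**2 - y + 3.
Note: deg(f) ≤ deg(F) = 3; strict inequality happens when F is divisible by Z (lost terms).


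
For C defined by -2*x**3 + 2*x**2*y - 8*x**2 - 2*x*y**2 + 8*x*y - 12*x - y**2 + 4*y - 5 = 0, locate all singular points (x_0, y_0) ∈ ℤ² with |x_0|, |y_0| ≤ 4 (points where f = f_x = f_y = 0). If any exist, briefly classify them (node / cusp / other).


Singular points: {(-1, 1)}; classification: cusp.

Compute partial derivatives:
  f_x = -6*x**2 + 4*x*y - 16*x - 2*y**2 + 8*y - 12.
  f_y = 2*x**2 - 4*x*y + 8*x - 2*y + 4.
Scan x_0 ∈ {−4, ..., 4}. For each x_0, f_y(x_0, y) is a polynomial in y; find its integer roots y ∈ {−4, ..., 4}, then test f_x and f at those candidates.
  x = -4: f_y(-4, y) = 14*y + 4; no integer root y with |y| ≤ 4.
  x = -3: f_y(-3, y) = 10*y - 2; no integer root y with |y| ≤ 4.
  x = -2: f_y(-2, y) = 6*y - 4; no integer root y with |y| ≤ 4.
  x = -1: f_y(-1, y) = 2*y - 2; vanishes at y ∈ {1}. (-1, 1): f_x = 0, f = 0 — SINGULAR.
  x = 0: f_y(0, y) = 4 - 2*y; vanishes at y ∈ {2}. (0, 2): f_x = -4 ≠ 0.
  x = 1: f_y(1, y) = 14 - 6*y; no integer root y with |y| ≤ 4.
  x = 2: f_y(2, y) = 28 - 10*y; no integer root y with |y| ≤ 4.
  x = 3: f_y(3, y) = 46 - 14*y; no integer root y with |y| ≤ 4.
  x = 4: f_y(4, y) = 68 - 18*y; no integer root y with |y| ≤ 4.
Only singular point on the grid: (-1, 1).
Classify: substitute x = -1 + u, y = 1 + v and expand: f = -2*u**3 + 2*u**2*v - 2*u*v**2 + v**2.
No constant or linear terms (consistent with a singular point). Quadratic part: v**2. Cubic part: -2*u**3 + 2*u**2*v - 2*u*v**2.
The quadratic part v**2 is a perfect square, so there is a single (double) tangent line v = 0, i.e. y = 1. Restricting the cubic part to that line (v = 0) leaves -2*u**3 ≠ 0, so f is not divisible by v and the branch is v² ≈ 2*u**3 to lowest order — this is a cusp.
Classification: cusp.


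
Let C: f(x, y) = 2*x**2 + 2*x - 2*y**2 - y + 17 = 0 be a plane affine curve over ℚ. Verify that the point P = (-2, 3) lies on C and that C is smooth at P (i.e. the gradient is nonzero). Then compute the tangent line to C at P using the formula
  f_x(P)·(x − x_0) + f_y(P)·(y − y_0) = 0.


Tangent line at P: -6*x - 13*y + 27 = 0.

Step 1: f(-2, 3) = 0, so P lies on C.
Step 2: partial derivatives
  f_x(x, y) = 4*x + 2, f_y(x, y) = -4*y - 1.
  f_x(P) = -6, f_y(P) = -13 (gradient nonzero, so P is smooth).
Step 3: tangent line at P: -6·(x − -2) + -13·(y − 3) = 0.
Expanding: -6*x - 13*y + 27 = 0.


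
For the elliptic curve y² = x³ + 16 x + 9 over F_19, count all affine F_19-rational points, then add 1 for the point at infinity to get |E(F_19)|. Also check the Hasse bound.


Affine points = {(0, 3), (0, 16), (1, 8), (1, 11), (2, 7), (2, 12), (4, 2), (4, 17), (5, 9), (5, 10), (6, 6), (6, 13), (13, 1), (13, 18), (17, 8), (17, 11), (18, 7), (18, 12)}; affine count = 18; |E(F_19)| = 19.

Discriminant check: Δ ∝ 4a³ + 27b² = 4·16³ + 27·9² = 4·4096 + 27·81 ≡ 8 (mod 19). Nonzero ⇒ E is nonsingular.
For each x ∈ F_19, compute rhs = x³ + 16·x + 9 mod 19, then count y ∈ F_19 with y² ≡ rhs.
  x = 0: rhs = 9, matching y values: 3, 16 (2 points).
  x = 1: rhs = 7, matching y values: 8, 11 (2 points).
  x = 2: rhs = 11, matching y values: 7, 12 (2 points).
  x = 3: rhs = 8, matching y values: none (0 points).
  x = 4: rhs = 4, matching y values: 2, 17 (2 points).
  x = 5: rhs = 5, matching y values: 9, 10 (2 points).
  x = 6: rhs = 17, matching y values: 6, 13 (2 points).
  x = 7: rhs = 8, matching y values: none (0 points).
  x = 8: rhs = 3, matching y values: none (0 points).
  x = 9: rhs = 8, matching y values: none (0 points).
  x = 10: rhs = 10, matching y values: none (0 points).
  x = 11: rhs = 15, matching y values: none (0 points).
  x = 12: rhs = 10, matching y values: none (0 points).
  x = 13: rhs = 1, matching y values: 1, 18 (2 points).
  x = 14: rhs = 13, matching y values: none (0 points).
  x = 15: rhs = 14, matching y values: none (0 points).
  x = 16: rhs = 10, matching y values: none (0 points).
  x = 17: rhs = 7, matching y values: 8, 11 (2 points).
  x = 18: rhs = 11, matching y values: 7, 12 (2 points).
Total affine count: 18.
Full point count |E(F_19)| = 18 + 1 = 19.
Hasse bound: |19 − (19+1)| = |-1| = 1 ≤ 2√19 ≈ 8.7178 ✓.


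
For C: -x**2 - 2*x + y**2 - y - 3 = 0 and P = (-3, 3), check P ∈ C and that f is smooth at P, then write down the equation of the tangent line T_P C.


Tangent line at P: 4*x + 5*y - 3 = 0.

Step 1: f(-3, 3) = 0, so P lies on C.
Step 2: partial derivatives
  f_x(x, y) = -2*x - 2, f_y(x, y) = 2*y - 1.
  f_x(P) = 4, f_y(P) = 5 (gradient nonzero, so P is smooth).
Step 3: tangent line at P: 4·(x − -3) + 5·(y − 3) = 0.
Expanding: 4*x + 5*y - 3 = 0.


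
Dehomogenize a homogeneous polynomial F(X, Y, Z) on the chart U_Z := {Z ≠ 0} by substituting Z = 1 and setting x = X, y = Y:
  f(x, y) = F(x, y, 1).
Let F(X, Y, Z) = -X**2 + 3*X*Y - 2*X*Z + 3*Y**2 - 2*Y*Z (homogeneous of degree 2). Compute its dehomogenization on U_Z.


f(x, y) = -x**2 + 3*x*y - 2*x + 3*y**2 - 2*y

On U_Z we set Z = 1. Each monomial c·X^i·Y^j·Z^k in F becomes c·x^i·y^j·1^k = c·x^i·y^j.
Substituting Z = 1: F(X, Y, 1) = -x**2 + 3*x*y - 2*x + 3*y**2 - 2*y.
Note: deg(f) ≤ deg(F) = 2; strict inequality happens when F is divisible by Z (lost terms).


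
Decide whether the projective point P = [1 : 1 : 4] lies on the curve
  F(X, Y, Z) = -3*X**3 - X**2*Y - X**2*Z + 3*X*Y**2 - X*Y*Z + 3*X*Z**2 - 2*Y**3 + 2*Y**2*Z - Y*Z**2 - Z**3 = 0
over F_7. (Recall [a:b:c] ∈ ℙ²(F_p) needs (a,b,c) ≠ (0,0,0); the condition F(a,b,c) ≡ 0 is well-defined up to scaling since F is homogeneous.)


F(1,1,4) ≡ 0 (mod 7); P is on the curve.

Evaluate F(1, 1, 4) term-by-term (mod 7).
  -3*X**3 ↦ -3·1·1·1 = -3
  -X**2*Y ↦ -1·1·1·1 = -1
  -X**2*Z ↦ -1·1·1·4 = -4
  3*X*Y**2 ↦ 3·1·1·1 = 3
  -X*Y*Z ↦ -1·1·1·4 = -4
  3*X*Z**2 ↦ 3·1·1·16 = 48
  -2*Y**3 ↦ -2·1·1·1 = -2
  2*Y**2*Z ↦ 2·1·1·4 = 8
  -Y*Z**2 ↦ -1·1·1·16 = -16
  -Z**3 ↦ -1·1·1·64 = -64
Sum: F(1, 1, 4) = (-3) + (-1) + (-4) + (3) + (-4) + (48) + (-2) + (8) + (-16) + (-64) = -35.
Reducing mod 7: -35 ≡ 0 (mod 7).
Since F(a, b, c) ≡ 0 (mod 7), P lies on the curve.


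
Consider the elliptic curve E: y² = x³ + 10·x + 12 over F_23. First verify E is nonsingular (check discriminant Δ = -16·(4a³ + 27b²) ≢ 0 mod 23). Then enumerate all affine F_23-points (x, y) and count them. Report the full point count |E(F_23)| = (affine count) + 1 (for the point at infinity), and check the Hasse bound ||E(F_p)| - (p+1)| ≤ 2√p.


Affine points = {(0, 9), (0, 14), (1, 0), (3, 0), (4, 1), (4, 22), (5, 7), (5, 16), (6, 9), (6, 14), (8, 11), (8, 12), (9, 7), (9, 16), (10, 10), (10, 13), (11, 2), (11, 21), (13, 4), (13, 19), (15, 8), (15, 15), (16, 6), (16, 17), (17, 9), (17, 14), (19, 0), (20, 1), (20, 22), (22, 1), (22, 22)}; affine count = 31; |E(F_23)| = 32.

Discriminant check: Δ ∝ 4a³ + 27b² = 4·10³ + 27·12² = 4·1000 + 27·144 ≡ 22 (mod 23). Nonzero ⇒ E is nonsingular.
For each x ∈ F_23, compute rhs = x³ + 10·x + 12 mod 23, then count y ∈ F_23 with y² ≡ rhs.
  x = 0: rhs = 12, matching y values: 9, 14 (2 points).
  x = 1: rhs = 0, matching y values: 0 (1 points).
  x = 2: rhs = 17, matching y values: none (0 points).
  x = 3: rhs = 0, matching y values: 0 (1 points).
  x = 4: rhs = 1, matching y values: 1, 22 (2 points).
  x = 5: rhs = 3, matching y values: 7, 16 (2 points).
  x = 6: rhs = 12, matching y values: 9, 14 (2 points).
  x = 7: rhs = 11, matching y values: none (0 points).
  x = 8: rhs = 6, matching y values: 11, 12 (2 points).
  x = 9: rhs = 3, matching y values: 7, 16 (2 points).
  x = 10: rhs = 8, matching y values: 10, 13 (2 points).
  x = 11: rhs = 4, matching y values: 2, 21 (2 points).
  x = 12: rhs = 20, matching y values: none (0 points).
  x = 13: rhs = 16, matching y values: 4, 19 (2 points).
  x = 14: rhs = 21, matching y values: none (0 points).
  x = 15: rhs = 18, matching y values: 8, 15 (2 points).
  x = 16: rhs = 13, matching y values: 6, 17 (2 points).
  x = 17: rhs = 12, matching y values: 9, 14 (2 points).
  x = 18: rhs = 21, matching y values: none (0 points).
  x = 19: rhs = 0, matching y values: 0 (1 points).
  x = 20: rhs = 1, matching y values: 1, 22 (2 points).
  x = 21: rhs = 7, matching y values: none (0 points).
  x = 22: rhs = 1, matching y values: 1, 22 (2 points).
Total affine count: 31.
Full point count |E(F_23)| = 31 + 1 = 32.
Hasse bound: |32 − (23+1)| = |8| = 8 ≤ 2√23 ≈ 9.5917 ✓.


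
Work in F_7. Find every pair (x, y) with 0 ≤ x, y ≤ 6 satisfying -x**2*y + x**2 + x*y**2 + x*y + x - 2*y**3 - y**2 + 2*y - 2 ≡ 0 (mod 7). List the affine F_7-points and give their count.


Affine F_7-points: {(1, 0), (1, 1), (1, 6), (2, 6), (3, 5), (5, 0)}; count = 6.

For each of the 49 pairs (x, y) ∈ F_7², evaluate f(x, y) mod 7. Record the zeros.
  x = 0: [0↦5, 1↦4, 2↦3, 3↦4, 4↦2, 5↦6, 6↦4]  zeros at y ∈ ∅
  x = 1: [0↦0, 1↦0, 2↦2, 3↦1, 4↦6, 5↦5, 6↦0]  zeros at y ∈ {0, 1, 6}
  x = 2: [0↦4, 1↦3, 2↦6, 3↦1, 4↦4, 5↦3, 6↦0]  zeros at y ∈ {6}
  x = 3: [0↦3, 1↦6, 2↦1, 3↦4, 4↦3, 5↦0, 6↦4]  zeros at y ∈ {5}
  x = 4: [0↦4, 1↦2, 2↦1, 3↦3, 4↦3, 5↦3, 6↦5]  zeros at y ∈ ∅
  x = 5: [0↦0, 1↦5, 2↦6, 3↦5, 4↦4, 5↦5, 6↦3]  zeros at y ∈ {0}
  x = 6: [0↦5, 1↦1, 2↦2, 3↦3, 4↦6, 5↦6, 6↦5]  zeros at y ∈ ∅
Collecting zeros: affine points = {(1, 0), (1, 1), (1, 6), (2, 6), (3, 5), (5, 0)}.
Total count |C(F_7)_aff| = 6.


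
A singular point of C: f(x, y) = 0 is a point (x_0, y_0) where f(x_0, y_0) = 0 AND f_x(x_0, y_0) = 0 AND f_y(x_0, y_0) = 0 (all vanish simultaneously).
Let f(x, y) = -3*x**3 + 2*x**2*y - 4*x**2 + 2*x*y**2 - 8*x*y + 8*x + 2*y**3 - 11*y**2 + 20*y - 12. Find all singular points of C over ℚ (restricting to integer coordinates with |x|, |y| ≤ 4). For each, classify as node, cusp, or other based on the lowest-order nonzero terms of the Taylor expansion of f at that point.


Singular points: {(0, 2)}; classification: cusp.

Compute partial derivatives:
  f_x = -9*x**2 + 4*x*y - 8*x + 2*y**2 - 8*y + 8.
  f_y = 2*x**2 + 4*x*y - 8*x + 6*y**2 - 22*y + 20.
Scan x_0 ∈ {−4, ..., 4}. For each x_0, f_y(x_0, y) is a polynomial in y; find its integer roots y ∈ {−4, ..., 4}, then test f_x and f at those candidates.
  x = -4: f_y(-4, y) = 6*y**2 - 38*y + 84; no integer root y with |y| ≤ 4.
  x = -3: f_y(-3, y) = 6*y**2 - 34*y + 62; no integer root y with |y| ≤ 4.
  x = -2: f_y(-2, y) = 6*y**2 - 30*y + 44; no integer root y with |y| ≤ 4.
  x = -1: f_y(-1, y) = 6*y**2 - 26*y + 30; no integer root y with |y| ≤ 4.
  x = 0: f_y(0, y) = 6*y**2 - 22*y + 20; vanishes at y ∈ {2}. (0, 2): f_x = 0, f = 0 — SINGULAR.
  x = 1: f_y(1, y) = 6*y**2 - 18*y + 14; no integer root y with |y| ≤ 4.
  x = 2: f_y(2, y) = 6*y**2 - 14*y + 12; no integer root y with |y| ≤ 4.
  x = 3: f_y(3, y) = 6*y**2 - 10*y + 14; no integer root y with |y| ≤ 4.
  x = 4: f_y(4, y) = 6*y**2 - 6*y + 20; no integer root y with |y| ≤ 4.
Only singular point on the grid: (0, 2).
Classify: substitute x = 0 + u, y = 2 + v and expand: f = -3*u**3 + 2*u**2*v + 2*u*v**2 + 2*v**3 + v**2.
No constant or linear terms (consistent with a singular point). Quadratic part: v**2. Cubic part: -3*u**3 + 2*u**2*v + 2*u*v**2 + 2*v**3.
The quadratic part v**2 is a perfect square, so there is a single (double) tangent line v = 0, i.e. y = 2. Restricting the cubic part to that line (v = 0) leaves -3*u**3 ≠ 0, so f is not divisible by v and the branch is v² ≈ 3*u**3 to lowest order — this is a cusp.
Classification: cusp.


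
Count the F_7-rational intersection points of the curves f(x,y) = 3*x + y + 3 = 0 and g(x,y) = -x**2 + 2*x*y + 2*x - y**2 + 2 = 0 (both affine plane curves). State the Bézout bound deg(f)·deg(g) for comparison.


Common zeros: {(0, 4), (3, 2)}; count = 2; Bézout bound = 2.

deg(f) = 1, deg(g) = 2, so Bézout bound = 2.
Scan x ∈ F_7. For each x, list the y ∈ F_7 with f(x, y) ≡ 0 and those with g(x, y) ≡ 0 (mod 7); the common zeros in that column are the intersection.
  x = 0: f ≡ 0 at y ∈ {4}; g ≡ 0 at y ∈ {3, 4}; common: {4}.
  x = 1: f ≡ 0 at y ∈ {1}; g ≡ 0 at y ∈ {3, 6}; common: ∅.
  x = 2: f ≡ 0 at y ∈ {5}; g ≡ 0 at y ∈ ∅; common: ∅.
  x = 3: f ≡ 0 at y ∈ {2}; g ≡ 0 at y ∈ {2, 4}; common: {2}.
  x = 4: f ≡ 0 at y ∈ {6}; g ≡ 0 at y ∈ ∅; common: ∅.
  x = 5: f ≡ 0 at y ∈ {3}; g ≡ 0 at y ∈ ∅; common: ∅.
  x = 6: f ≡ 0 at y ∈ {0}; g ≡ 0 at y ∈ {6}; common: ∅.
Collecting: common zeros = {(0, 4), (3, 2)}, so the count is 2.
Comparison with the Bézout bound: 2 ≤ 2 = deg(f)·deg(g), as expected for curves with no common component (the bound is attained).


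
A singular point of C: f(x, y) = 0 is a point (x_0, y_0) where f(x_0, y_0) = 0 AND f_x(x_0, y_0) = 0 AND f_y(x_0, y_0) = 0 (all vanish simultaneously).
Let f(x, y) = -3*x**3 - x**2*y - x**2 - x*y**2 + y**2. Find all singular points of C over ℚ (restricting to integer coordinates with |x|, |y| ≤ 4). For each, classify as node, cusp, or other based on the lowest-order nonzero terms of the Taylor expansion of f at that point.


Singular points: {(0, 0)}; classification: node.

Compute partial derivatives:
  f_x = -9*x**2 - 2*x*y - 2*x - y**2.
  f_y = -x**2 - 2*x*y + 2*y.
Scan x_0 ∈ {−4, ..., 4}. For each x_0, f_y(x_0, y) is a polynomial in y; find its integer roots y ∈ {−4, ..., 4}, then test f_x and f at those candidates.
  x = -4: f_y(-4, y) = 10*y - 16; no integer root y with |y| ≤ 4.
  x = -3: f_y(-3, y) = 8*y - 9; no integer root y with |y| ≤ 4.
  x = -2: f_y(-2, y) = 6*y - 4; no integer root y with |y| ≤ 4.
  x = -1: f_y(-1, y) = 4*y - 1; no integer root y with |y| ≤ 4.
  x = 0: f_y(0, y) = 2*y; vanishes at y ∈ {0}. (0, 0): f_x = 0, f = 0 — SINGULAR.
  x = 1: f_y(1, y) = -1; no integer root y with |y| ≤ 4.
  x = 2: f_y(2, y) = -2*y - 4; vanishes at y ∈ {-2}. (2, -2): f_x = -36 ≠ 0.
  x = 3: f_y(3, y) = -4*y - 9; no integer root y with |y| ≤ 4.
  x = 4: f_y(4, y) = -6*y - 16; no integer root y with |y| ≤ 4.
Only singular point on the grid: (0, 0).
Classify: substitute x = 0 + u, y = 0 + v and expand: f = -3*u**3 - u**2*v - u**2 - u*v**2 + v**2.
No constant or linear terms (consistent with a singular point). Quadratic part: -u**2 + v**2. Cubic part: -3*u**3 - u**2*v - u*v**2.
The quadratic part v**2 - u**2 = (v − u)(v + u) splits into two distinct linear factors, so there are two distinct tangent lines y − 0 = ±(x − 0) — this is a node (ordinary double point).
Classification: node.


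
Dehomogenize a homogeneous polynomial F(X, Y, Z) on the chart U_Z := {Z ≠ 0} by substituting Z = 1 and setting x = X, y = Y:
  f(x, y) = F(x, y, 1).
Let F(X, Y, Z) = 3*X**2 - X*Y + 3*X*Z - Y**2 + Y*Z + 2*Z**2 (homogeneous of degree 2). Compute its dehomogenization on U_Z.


f(x, y) = 3*x**2 - x*y + 3*x - y**2 + y + 2

On U_Z we set Z = 1. Each monomial c·X^i·Y^j·Z^k in F becomes c·x^i·y^j·1^k = c·x^i·y^j.
Substituting Z = 1: F(X, Y, 1) = 3*x**2 - x*y + 3*x - y**2 + y + 2.
Note: deg(f) ≤ deg(F) = 2; strict inequality happens when F is divisible by Z (lost terms).


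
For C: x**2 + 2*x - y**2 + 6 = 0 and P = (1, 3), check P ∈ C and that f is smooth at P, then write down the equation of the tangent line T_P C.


Tangent line at P: 4*x - 6*y + 14 = 0.

Step 1: f(1, 3) = 0, so P lies on C.
Step 2: partial derivatives
  f_x(x, y) = 2*x + 2, f_y(x, y) = -2*y.
  f_x(P) = 4, f_y(P) = -6 (gradient nonzero, so P is smooth).
Step 3: tangent line at P: 4·(x − 1) + -6·(y − 3) = 0.
Expanding: 4*x - 6*y + 14 = 0.


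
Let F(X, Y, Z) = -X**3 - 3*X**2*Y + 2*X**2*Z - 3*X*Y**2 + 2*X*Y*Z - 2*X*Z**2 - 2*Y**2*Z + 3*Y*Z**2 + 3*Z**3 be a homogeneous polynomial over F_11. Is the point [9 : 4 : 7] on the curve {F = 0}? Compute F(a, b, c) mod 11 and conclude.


F(9,4,7) ≡ 5 (mod 11); P is NOT on the curve.

Evaluate F(9, 4, 7) term-by-term (mod 11).
  -X**3 ↦ -1·729·1·1 = -729
  -3*X**2*Y ↦ -3·81·4·1 = -972
  2*X**2*Z ↦ 2·81·1·7 = 1134
  -3*X*Y**2 ↦ -3·9·16·1 = -432
  2*X*Y*Z ↦ 2·9·4·7 = 504
  -2*X*Z**2 ↦ -2·9·1·49 = -882
  -2*Y**2*Z ↦ -2·1·16·7 = -224
  3*Y*Z**2 ↦ 3·1·4·49 = 588
  3*Z**3 ↦ 3·1·1·343 = 1029
Sum: F(9, 4, 7) = (-729) + (-972) + (1134) + (-432) + (504) + (-882) + (-224) + (588) + (1029) = 16.
Reducing mod 11: 16 ≡ 5 (mod 11).
Since F(a, b, c) ≡ 5 ≠ 0 (mod 11), P does NOT lie on the curve.


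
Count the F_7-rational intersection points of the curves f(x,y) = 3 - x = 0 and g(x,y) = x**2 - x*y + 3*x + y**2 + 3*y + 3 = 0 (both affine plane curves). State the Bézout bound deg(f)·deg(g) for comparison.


Common zeros: {(3, 0)}; count = 1; Bézout bound = 2.

deg(f) = 1, deg(g) = 2, so Bézout bound = 2.
Scan x ∈ F_7. For each x, list the y ∈ F_7 with f(x, y) ≡ 0 and those with g(x, y) ≡ 0 (mod 7); the common zeros in that column are the intersection.
  x = 0: f ≡ 0 at y ∈ ∅; g ≡ 0 at y ∈ {1, 3}; common: ∅.
  x = 1: f ≡ 0 at y ∈ ∅; g ≡ 0 at y ∈ {0, 5}; common: ∅.
  x = 2: f ≡ 0 at y ∈ ∅; g ≡ 0 at y ∈ ∅; common: ∅.
  x = 3: f ≡ 0 at y ∈ {0, 1, 2, 3, 4, 5, 6}; g ≡ 0 at y ∈ {0}; common: {0}.
  x = 4: f ≡ 0 at y ∈ ∅; g ≡ 0 at y ∈ ∅; common: ∅.
  x = 5: f ≡ 0 at y ∈ ∅; g ≡ 0 at y ∈ {1}; common: ∅.
  x = 6: f ≡ 0 at y ∈ ∅; g ≡ 0 at y ∈ ∅; common: ∅.
Collecting: common zeros = {(3, 0)}, so the count is 1.
Comparison with the Bézout bound: 1 ≤ 2 = deg(f)·deg(g), as expected for curves with no common component (the affine F_7-count falls short of the bound because intersections may lie at infinity, over extension fields, or carry multiplicity).


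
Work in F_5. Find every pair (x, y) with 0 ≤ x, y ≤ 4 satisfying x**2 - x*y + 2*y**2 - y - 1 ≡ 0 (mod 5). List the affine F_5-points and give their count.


Affine F_5-points: {(0, 1), (0, 2), (1, 0), (1, 1), (2, 2), (4, 0)}; count = 6.

For each of the 25 pairs (x, y) ∈ F_5², evaluate f(x, y) mod 5. Record the zeros.
  x = 0: [0↦4, 1↦0, 2↦0, 3↦4, 4↦2]  zeros at y ∈ {1, 2}
  x = 1: [0↦0, 1↦0, 2↦4, 3↦2, 4↦4]  zeros at y ∈ {0, 1}
  x = 2: [0↦3, 1↦2, 2↦0, 3↦2, 4↦3]  zeros at y ∈ {2}
  x = 3: [0↦3, 1↦1, 2↦3, 3↦4, 4↦4]  zeros at y ∈ ∅
  x = 4: [0↦0, 1↦2, 2↦3, 3↦3, 4↦2]  zeros at y ∈ {0}
Collecting zeros: affine points = {(0, 1), (0, 2), (1, 0), (1, 1), (2, 2), (4, 0)}.
Total count |C(F_5)_aff| = 6.


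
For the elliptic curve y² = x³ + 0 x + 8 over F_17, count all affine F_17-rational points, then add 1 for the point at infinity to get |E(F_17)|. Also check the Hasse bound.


Affine points = {(0, 5), (0, 12), (1, 3), (1, 14), (2, 4), (2, 13), (3, 1), (3, 16), (4, 2), (4, 15), (11, 8), (11, 9), (12, 6), (12, 11), (14, 7), (14, 10), (15, 0)}; affine count = 17; |E(F_17)| = 18.

Discriminant check: Δ ∝ 4a³ + 27b² = 4·0³ + 27·8² = 4·0 + 27·64 ≡ 11 (mod 17). Nonzero ⇒ E is nonsingular.
For each x ∈ F_17, compute rhs = x³ + 0·x + 8 mod 17, then count y ∈ F_17 with y² ≡ rhs.
  x = 0: rhs = 8, matching y values: 5, 12 (2 points).
  x = 1: rhs = 9, matching y values: 3, 14 (2 points).
  x = 2: rhs = 16, matching y values: 4, 13 (2 points).
  x = 3: rhs = 1, matching y values: 1, 16 (2 points).
  x = 4: rhs = 4, matching y values: 2, 15 (2 points).
  x = 5: rhs = 14, matching y values: none (0 points).
  x = 6: rhs = 3, matching y values: none (0 points).
  x = 7: rhs = 11, matching y values: none (0 points).
  x = 8: rhs = 10, matching y values: none (0 points).
  x = 9: rhs = 6, matching y values: none (0 points).
  x = 10: rhs = 5, matching y values: none (0 points).
  x = 11: rhs = 13, matching y values: 8, 9 (2 points).
  x = 12: rhs = 2, matching y values: 6, 11 (2 points).
  x = 13: rhs = 12, matching y values: none (0 points).
  x = 14: rhs = 15, matching y values: 7, 10 (2 points).
  x = 15: rhs = 0, matching y values: 0 (1 points).
  x = 16: rhs = 7, matching y values: none (0 points).
Total affine count: 17.
Full point count |E(F_17)| = 17 + 1 = 18.
Hasse bound: |18 − (17+1)| = |0| = 0 ≤ 2√17 ≈ 8.2462 ✓.


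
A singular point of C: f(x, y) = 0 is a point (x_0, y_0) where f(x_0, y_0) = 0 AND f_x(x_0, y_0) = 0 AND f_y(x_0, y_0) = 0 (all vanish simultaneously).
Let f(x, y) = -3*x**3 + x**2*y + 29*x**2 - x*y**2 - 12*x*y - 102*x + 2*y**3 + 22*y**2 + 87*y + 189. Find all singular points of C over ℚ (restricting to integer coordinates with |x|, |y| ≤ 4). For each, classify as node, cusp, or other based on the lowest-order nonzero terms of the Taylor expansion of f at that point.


Singular points: {(3, -3)}; classification: node.

Compute partial derivatives:
  f_x = -9*x**2 + 2*x*y + 58*x - y**2 - 12*y - 102.
  f_y = x**2 - 2*x*y - 12*x + 6*y**2 + 44*y + 87.
Scan x_0 ∈ {−4, ..., 4}. For each x_0, f_y(x_0, y) is a polynomial in y; find its integer roots y ∈ {−4, ..., 4}, then test f_x and f at those candidates.
  x = -4: f_y(-4, y) = 6*y**2 + 52*y + 151; no integer root y with |y| ≤ 4.
  x = -3: f_y(-3, y) = 6*y**2 + 50*y + 132; no integer root y with |y| ≤ 4.
  x = -2: f_y(-2, y) = 6*y**2 + 48*y + 115; no integer root y with |y| ≤ 4.
  x = -1: f_y(-1, y) = 6*y**2 + 46*y + 100; no integer root y with |y| ≤ 4.
  x = 0: f_y(0, y) = 6*y**2 + 44*y + 87; no integer root y with |y| ≤ 4.
  x = 1: f_y(1, y) = 6*y**2 + 42*y + 76; no integer root y with |y| ≤ 4.
  x = 2: f_y(2, y) = 6*y**2 + 40*y + 67; no integer root y with |y| ≤ 4.
  x = 3: f_y(3, y) = 6*y**2 + 38*y + 60; vanishes at y ∈ {-3}. (3, -3): f_x = 0, f = 0 — SINGULAR.
  x = 4: f_y(4, y) = 6*y**2 + 36*y + 55; no integer root y with |y| ≤ 4.
Only singular point on the grid: (3, -3).
Classify: substitute x = 3 + u, y = -3 + v and expand: f = -3*u**3 + u**2*v - u**2 - u*v**2 + 2*v**3 + v**2.
No constant or linear terms (consistent with a singular point). Quadratic part: -u**2 + v**2. Cubic part: -3*u**3 + u**2*v - u*v**2 + 2*v**3.
The quadratic part v**2 - u**2 = (v − u)(v + u) splits into two distinct linear factors, so there are two distinct tangent lines y − -3 = ±(x − 3) — this is a node (ordinary double point).
Classification: node.


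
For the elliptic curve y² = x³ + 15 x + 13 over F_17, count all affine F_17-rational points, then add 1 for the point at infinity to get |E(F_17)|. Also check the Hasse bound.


Affine points = {(0, 8), (0, 9), (2, 0), (3, 0), (4, 1), (4, 16), (5, 3), (5, 14), (6, 8), (6, 9), (7, 6), (7, 11), (8, 4), (8, 13), (11, 8), (11, 9), (12, 0), (13, 5), (13, 12), (14, 3), (14, 14), (15, 3), (15, 14)}; affine count = 23; |E(F_17)| = 24.

Discriminant check: Δ ∝ 4a³ + 27b² = 4·15³ + 27·13² = 4·3375 + 27·169 ≡ 9 (mod 17). Nonzero ⇒ E is nonsingular.
For each x ∈ F_17, compute rhs = x³ + 15·x + 13 mod 17, then count y ∈ F_17 with y² ≡ rhs.
  x = 0: rhs = 13, matching y values: 8, 9 (2 points).
  x = 1: rhs = 12, matching y values: none (0 points).
  x = 2: rhs = 0, matching y values: 0 (1 points).
  x = 3: rhs = 0, matching y values: 0 (1 points).
  x = 4: rhs = 1, matching y values: 1, 16 (2 points).
  x = 5: rhs = 9, matching y values: 3, 14 (2 points).
  x = 6: rhs = 13, matching y values: 8, 9 (2 points).
  x = 7: rhs = 2, matching y values: 6, 11 (2 points).
  x = 8: rhs = 16, matching y values: 4, 13 (2 points).
  x = 9: rhs = 10, matching y values: none (0 points).
  x = 10: rhs = 7, matching y values: none (0 points).
  x = 11: rhs = 13, matching y values: 8, 9 (2 points).
  x = 12: rhs = 0, matching y values: 0 (1 points).
  x = 13: rhs = 8, matching y values: 5, 12 (2 points).
  x = 14: rhs = 9, matching y values: 3, 14 (2 points).
  x = 15: rhs = 9, matching y values: 3, 14 (2 points).
  x = 16: rhs = 14, matching y values: none (0 points).
Total affine count: 23.
Full point count |E(F_17)| = 23 + 1 = 24.
Hasse bound: |24 − (17+1)| = |6| = 6 ≤ 2√17 ≈ 8.2462 ✓.


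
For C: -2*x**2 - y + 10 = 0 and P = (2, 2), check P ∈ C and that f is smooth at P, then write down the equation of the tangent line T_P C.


Tangent line at P: -8*x - y + 18 = 0.

Step 1: f(2, 2) = 0, so P lies on C.
Step 2: partial derivatives
  f_x(x, y) = -4*x, f_y(x, y) = -1.
  f_x(P) = -8, f_y(P) = -1 (gradient nonzero, so P is smooth).
Step 3: tangent line at P: -8·(x − 2) + -1·(y − 2) = 0.
Expanding: -8*x - y + 18 = 0.
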